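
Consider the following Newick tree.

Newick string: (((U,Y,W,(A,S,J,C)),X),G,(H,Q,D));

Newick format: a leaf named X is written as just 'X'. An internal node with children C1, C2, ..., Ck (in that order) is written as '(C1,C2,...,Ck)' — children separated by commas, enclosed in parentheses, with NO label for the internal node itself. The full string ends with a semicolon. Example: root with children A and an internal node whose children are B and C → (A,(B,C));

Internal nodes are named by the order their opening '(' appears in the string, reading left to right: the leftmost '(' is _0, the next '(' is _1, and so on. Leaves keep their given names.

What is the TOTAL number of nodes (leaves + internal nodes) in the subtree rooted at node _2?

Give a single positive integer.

Newick: (((U,Y,W,(A,S,J,C)),X),G,(H,Q,D));
Locate _2: it is the '(' at position 2 (the 3rd '(' reading left to right).
Query: subtree rooted at _2
_2: subtree_size = 1 + 8
  U: subtree_size = 1 + 0
  Y: subtree_size = 1 + 0
  W: subtree_size = 1 + 0
  _3: subtree_size = 1 + 4
    A: subtree_size = 1 + 0
    S: subtree_size = 1 + 0
    J: subtree_size = 1 + 0
    C: subtree_size = 1 + 0
Total subtree size of _2: 9

Answer: 9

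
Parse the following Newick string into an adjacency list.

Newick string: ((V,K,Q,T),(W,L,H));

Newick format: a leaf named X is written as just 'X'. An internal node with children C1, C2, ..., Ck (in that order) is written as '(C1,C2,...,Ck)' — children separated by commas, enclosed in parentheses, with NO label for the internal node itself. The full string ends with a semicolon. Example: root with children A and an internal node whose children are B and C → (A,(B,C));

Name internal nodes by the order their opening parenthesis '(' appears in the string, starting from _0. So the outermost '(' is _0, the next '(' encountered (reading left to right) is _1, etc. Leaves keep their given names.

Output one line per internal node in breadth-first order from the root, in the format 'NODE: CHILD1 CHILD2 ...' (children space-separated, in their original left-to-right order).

Answer: _0: _1 _2
_1: V K Q T
_2: W L H

Derivation:
Input: ((V,K,Q,T),(W,L,H));
Scanning left-to-right, naming '(' by encounter order:
  pos 0: '(' -> open internal node _0 (depth 1)
  pos 1: '(' -> open internal node _1 (depth 2)
  pos 9: ')' -> close internal node _1 (now at depth 1)
  pos 11: '(' -> open internal node _2 (depth 2)
  pos 17: ')' -> close internal node _2 (now at depth 1)
  pos 18: ')' -> close internal node _0 (now at depth 0)
Total internal nodes: 3
BFS adjacency from root:
  _0: _1 _2
  _1: V K Q T
  _2: W L H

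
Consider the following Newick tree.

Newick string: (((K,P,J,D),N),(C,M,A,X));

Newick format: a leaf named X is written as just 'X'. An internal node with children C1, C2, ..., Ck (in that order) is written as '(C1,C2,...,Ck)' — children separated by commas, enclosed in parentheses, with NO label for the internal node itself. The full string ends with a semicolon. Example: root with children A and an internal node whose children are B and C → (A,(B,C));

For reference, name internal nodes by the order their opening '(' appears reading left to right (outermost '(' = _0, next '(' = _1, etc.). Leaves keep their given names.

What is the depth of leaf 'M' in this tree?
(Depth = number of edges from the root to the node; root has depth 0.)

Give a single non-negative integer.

Answer: 2

Derivation:
Newick: (((K,P,J,D),N),(C,M,A,X));
Naming internals by '(' encounter order: outermost '(' = _0, next = _1, ...
Query node: M
Path from root: _0 -> _3 -> M
Depth of M: 2 (number of edges from root)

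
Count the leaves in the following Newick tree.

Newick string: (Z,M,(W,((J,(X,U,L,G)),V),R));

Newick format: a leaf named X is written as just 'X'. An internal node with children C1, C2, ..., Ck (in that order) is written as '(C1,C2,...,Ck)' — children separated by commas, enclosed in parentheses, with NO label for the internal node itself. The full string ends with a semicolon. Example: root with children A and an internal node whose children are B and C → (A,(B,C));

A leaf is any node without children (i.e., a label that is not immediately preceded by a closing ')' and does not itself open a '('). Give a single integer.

Answer: 10

Derivation:
Newick: (Z,M,(W,((J,(X,U,L,G)),V),R));
Scan left-to-right; a leaf is any maximal label run not followed by '(':
  pos 1: leaf 'Z' → count = 1
  pos 3: leaf 'M' → count = 2
  pos 6: leaf 'W' → count = 3
  pos 10: leaf 'J' → count = 4
  pos 13: leaf 'X' → count = 5
  pos 15: leaf 'U' → count = 6
  pos 17: leaf 'L' → count = 7
  pos 19: leaf 'G' → count = 8
  pos 23: leaf 'V' → count = 9
  pos 26: leaf 'R' → count = 10
Total leaves: 10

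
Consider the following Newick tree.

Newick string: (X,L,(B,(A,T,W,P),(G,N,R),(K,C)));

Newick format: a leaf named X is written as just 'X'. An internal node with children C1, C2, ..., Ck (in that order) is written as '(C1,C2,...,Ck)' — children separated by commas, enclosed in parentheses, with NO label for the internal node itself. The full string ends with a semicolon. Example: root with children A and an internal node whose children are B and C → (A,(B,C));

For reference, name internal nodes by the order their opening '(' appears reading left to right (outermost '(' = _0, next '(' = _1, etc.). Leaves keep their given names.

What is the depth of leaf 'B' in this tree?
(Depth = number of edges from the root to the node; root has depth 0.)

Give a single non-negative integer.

Newick: (X,L,(B,(A,T,W,P),(G,N,R),(K,C)));
Naming internals by '(' encounter order: outermost '(' = _0, next = _1, ...
Query node: B
Path from root: _0 -> _1 -> B
Depth of B: 2 (number of edges from root)

Answer: 2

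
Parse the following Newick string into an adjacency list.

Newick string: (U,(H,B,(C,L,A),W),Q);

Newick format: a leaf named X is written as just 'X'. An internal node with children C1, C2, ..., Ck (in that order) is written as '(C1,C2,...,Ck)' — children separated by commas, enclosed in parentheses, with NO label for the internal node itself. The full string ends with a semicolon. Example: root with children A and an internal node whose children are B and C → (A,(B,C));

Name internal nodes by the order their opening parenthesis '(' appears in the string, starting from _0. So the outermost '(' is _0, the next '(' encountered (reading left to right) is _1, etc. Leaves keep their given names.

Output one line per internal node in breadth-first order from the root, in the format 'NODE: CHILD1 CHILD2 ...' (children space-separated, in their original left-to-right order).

Answer: _0: U _1 Q
_1: H B _2 W
_2: C L A

Derivation:
Input: (U,(H,B,(C,L,A),W),Q);
Scanning left-to-right, naming '(' by encounter order:
  pos 0: '(' -> open internal node _0 (depth 1)
  pos 3: '(' -> open internal node _1 (depth 2)
  pos 8: '(' -> open internal node _2 (depth 3)
  pos 14: ')' -> close internal node _2 (now at depth 2)
  pos 17: ')' -> close internal node _1 (now at depth 1)
  pos 20: ')' -> close internal node _0 (now at depth 0)
Total internal nodes: 3
BFS adjacency from root:
  _0: U _1 Q
  _1: H B _2 W
  _2: C L A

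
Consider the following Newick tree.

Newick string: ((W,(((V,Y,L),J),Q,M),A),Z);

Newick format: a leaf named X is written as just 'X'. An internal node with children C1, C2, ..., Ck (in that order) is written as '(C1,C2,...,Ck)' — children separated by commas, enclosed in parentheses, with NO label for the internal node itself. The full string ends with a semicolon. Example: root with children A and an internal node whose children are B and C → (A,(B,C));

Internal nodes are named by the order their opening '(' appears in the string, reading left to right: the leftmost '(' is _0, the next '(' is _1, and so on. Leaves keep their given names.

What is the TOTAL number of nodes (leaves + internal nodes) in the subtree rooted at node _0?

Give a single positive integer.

Answer: 14

Derivation:
Newick: ((W,(((V,Y,L),J),Q,M),A),Z);
Locate _0: it is the '(' at position 0 (the 1st '(' reading left to right).
Query: subtree rooted at _0
_0: subtree_size = 1 + 13
  _1: subtree_size = 1 + 11
    W: subtree_size = 1 + 0
    _2: subtree_size = 1 + 8
      _3: subtree_size = 1 + 5
        _4: subtree_size = 1 + 3
          V: subtree_size = 1 + 0
          Y: subtree_size = 1 + 0
          L: subtree_size = 1 + 0
        J: subtree_size = 1 + 0
      Q: subtree_size = 1 + 0
      M: subtree_size = 1 + 0
    A: subtree_size = 1 + 0
  Z: subtree_size = 1 + 0
Total subtree size of _0: 14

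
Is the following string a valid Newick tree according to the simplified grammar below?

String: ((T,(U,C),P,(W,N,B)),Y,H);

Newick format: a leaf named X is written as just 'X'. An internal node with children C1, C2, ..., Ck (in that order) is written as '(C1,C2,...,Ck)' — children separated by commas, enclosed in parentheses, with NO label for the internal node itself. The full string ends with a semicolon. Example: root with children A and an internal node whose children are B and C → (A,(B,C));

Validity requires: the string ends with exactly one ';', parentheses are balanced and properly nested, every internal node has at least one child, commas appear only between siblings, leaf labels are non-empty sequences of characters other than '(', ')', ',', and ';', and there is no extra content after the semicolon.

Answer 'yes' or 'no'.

Input: ((T,(U,C),P,(W,N,B)),Y,H);
Paren balance: 4 '(' vs 4 ')' OK
Ends with single ';': True
Full parse: OK
Valid: True

Answer: yes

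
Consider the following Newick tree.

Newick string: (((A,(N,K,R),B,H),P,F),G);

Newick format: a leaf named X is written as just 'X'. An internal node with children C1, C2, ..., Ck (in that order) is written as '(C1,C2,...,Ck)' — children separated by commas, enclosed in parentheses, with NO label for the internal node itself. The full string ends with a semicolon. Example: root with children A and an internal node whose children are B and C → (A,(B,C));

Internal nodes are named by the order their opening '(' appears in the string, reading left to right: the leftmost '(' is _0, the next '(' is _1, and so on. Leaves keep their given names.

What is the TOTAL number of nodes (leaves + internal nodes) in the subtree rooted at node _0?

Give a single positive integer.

Newick: (((A,(N,K,R),B,H),P,F),G);
Locate _0: it is the '(' at position 0 (the 1st '(' reading left to right).
Query: subtree rooted at _0
_0: subtree_size = 1 + 12
  _1: subtree_size = 1 + 10
    _2: subtree_size = 1 + 7
      A: subtree_size = 1 + 0
      _3: subtree_size = 1 + 3
        N: subtree_size = 1 + 0
        K: subtree_size = 1 + 0
        R: subtree_size = 1 + 0
      B: subtree_size = 1 + 0
      H: subtree_size = 1 + 0
    P: subtree_size = 1 + 0
    F: subtree_size = 1 + 0
  G: subtree_size = 1 + 0
Total subtree size of _0: 13

Answer: 13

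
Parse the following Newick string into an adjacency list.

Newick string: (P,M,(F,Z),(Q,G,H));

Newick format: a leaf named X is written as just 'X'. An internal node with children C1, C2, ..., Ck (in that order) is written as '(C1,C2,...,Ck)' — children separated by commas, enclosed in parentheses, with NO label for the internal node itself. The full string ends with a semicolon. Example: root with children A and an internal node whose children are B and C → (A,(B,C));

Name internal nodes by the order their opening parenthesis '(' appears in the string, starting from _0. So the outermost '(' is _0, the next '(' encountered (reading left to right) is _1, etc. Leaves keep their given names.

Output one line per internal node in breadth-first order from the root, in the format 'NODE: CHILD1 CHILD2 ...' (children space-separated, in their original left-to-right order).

Input: (P,M,(F,Z),(Q,G,H));
Scanning left-to-right, naming '(' by encounter order:
  pos 0: '(' -> open internal node _0 (depth 1)
  pos 5: '(' -> open internal node _1 (depth 2)
  pos 9: ')' -> close internal node _1 (now at depth 1)
  pos 11: '(' -> open internal node _2 (depth 2)
  pos 17: ')' -> close internal node _2 (now at depth 1)
  pos 18: ')' -> close internal node _0 (now at depth 0)
Total internal nodes: 3
BFS adjacency from root:
  _0: P M _1 _2
  _1: F Z
  _2: Q G H

Answer: _0: P M _1 _2
_1: F Z
_2: Q G H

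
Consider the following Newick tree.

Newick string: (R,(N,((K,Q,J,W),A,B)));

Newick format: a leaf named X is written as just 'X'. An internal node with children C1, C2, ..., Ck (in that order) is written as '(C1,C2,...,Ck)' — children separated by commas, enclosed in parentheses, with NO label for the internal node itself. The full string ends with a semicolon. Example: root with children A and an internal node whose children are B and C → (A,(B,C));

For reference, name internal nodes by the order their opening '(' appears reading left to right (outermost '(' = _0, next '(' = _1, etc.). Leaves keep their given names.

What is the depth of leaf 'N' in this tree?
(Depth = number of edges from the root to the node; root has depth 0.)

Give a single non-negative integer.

Newick: (R,(N,((K,Q,J,W),A,B)));
Naming internals by '(' encounter order: outermost '(' = _0, next = _1, ...
Query node: N
Path from root: _0 -> _1 -> N
Depth of N: 2 (number of edges from root)

Answer: 2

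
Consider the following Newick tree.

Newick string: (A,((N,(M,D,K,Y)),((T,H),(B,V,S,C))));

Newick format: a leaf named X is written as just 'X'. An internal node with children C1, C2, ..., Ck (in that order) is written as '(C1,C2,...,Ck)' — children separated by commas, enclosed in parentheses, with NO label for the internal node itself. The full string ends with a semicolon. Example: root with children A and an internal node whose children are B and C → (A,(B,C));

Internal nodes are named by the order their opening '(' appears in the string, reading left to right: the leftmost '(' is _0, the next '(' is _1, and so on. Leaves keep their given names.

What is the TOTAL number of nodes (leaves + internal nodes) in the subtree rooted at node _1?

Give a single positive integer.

Newick: (A,((N,(M,D,K,Y)),((T,H),(B,V,S,C))));
Locate _1: it is the '(' at position 3 (the 2nd '(' reading left to right).
Query: subtree rooted at _1
_1: subtree_size = 1 + 16
  _2: subtree_size = 1 + 6
    N: subtree_size = 1 + 0
    _3: subtree_size = 1 + 4
      M: subtree_size = 1 + 0
      D: subtree_size = 1 + 0
      K: subtree_size = 1 + 0
      Y: subtree_size = 1 + 0
  _4: subtree_size = 1 + 8
    _5: subtree_size = 1 + 2
      T: subtree_size = 1 + 0
      H: subtree_size = 1 + 0
    _6: subtree_size = 1 + 4
      B: subtree_size = 1 + 0
      V: subtree_size = 1 + 0
      S: subtree_size = 1 + 0
      C: subtree_size = 1 + 0
Total subtree size of _1: 17

Answer: 17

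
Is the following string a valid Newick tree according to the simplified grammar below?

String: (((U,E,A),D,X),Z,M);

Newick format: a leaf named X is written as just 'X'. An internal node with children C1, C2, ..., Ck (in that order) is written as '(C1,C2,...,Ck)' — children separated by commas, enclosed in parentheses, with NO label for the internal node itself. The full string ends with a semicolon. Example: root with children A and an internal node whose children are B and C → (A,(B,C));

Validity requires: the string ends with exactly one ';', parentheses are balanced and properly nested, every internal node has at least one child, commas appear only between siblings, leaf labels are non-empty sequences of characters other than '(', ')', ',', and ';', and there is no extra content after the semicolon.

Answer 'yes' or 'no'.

Answer: yes

Derivation:
Input: (((U,E,A),D,X),Z,M);
Paren balance: 3 '(' vs 3 ')' OK
Ends with single ';': True
Full parse: OK
Valid: True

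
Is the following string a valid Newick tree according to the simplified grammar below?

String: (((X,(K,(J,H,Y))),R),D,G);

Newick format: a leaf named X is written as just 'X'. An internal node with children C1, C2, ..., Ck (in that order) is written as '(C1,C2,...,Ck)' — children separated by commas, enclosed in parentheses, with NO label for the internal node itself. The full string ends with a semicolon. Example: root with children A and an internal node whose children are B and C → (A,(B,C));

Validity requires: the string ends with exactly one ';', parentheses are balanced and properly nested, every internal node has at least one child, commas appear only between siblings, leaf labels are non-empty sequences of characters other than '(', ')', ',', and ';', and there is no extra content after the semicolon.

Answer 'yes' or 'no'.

Input: (((X,(K,(J,H,Y))),R),D,G);
Paren balance: 5 '(' vs 5 ')' OK
Ends with single ';': True
Full parse: OK
Valid: True

Answer: yes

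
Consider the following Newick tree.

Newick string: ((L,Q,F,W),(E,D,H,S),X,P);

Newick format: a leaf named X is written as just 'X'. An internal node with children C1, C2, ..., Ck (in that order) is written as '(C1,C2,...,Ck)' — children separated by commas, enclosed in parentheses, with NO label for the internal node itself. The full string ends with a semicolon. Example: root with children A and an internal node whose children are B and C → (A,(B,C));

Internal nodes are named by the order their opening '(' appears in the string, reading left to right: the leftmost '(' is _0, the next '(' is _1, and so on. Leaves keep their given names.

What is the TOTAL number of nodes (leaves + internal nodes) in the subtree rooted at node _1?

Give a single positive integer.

Answer: 5

Derivation:
Newick: ((L,Q,F,W),(E,D,H,S),X,P);
Locate _1: it is the '(' at position 1 (the 2nd '(' reading left to right).
Query: subtree rooted at _1
_1: subtree_size = 1 + 4
  L: subtree_size = 1 + 0
  Q: subtree_size = 1 + 0
  F: subtree_size = 1 + 0
  W: subtree_size = 1 + 0
Total subtree size of _1: 5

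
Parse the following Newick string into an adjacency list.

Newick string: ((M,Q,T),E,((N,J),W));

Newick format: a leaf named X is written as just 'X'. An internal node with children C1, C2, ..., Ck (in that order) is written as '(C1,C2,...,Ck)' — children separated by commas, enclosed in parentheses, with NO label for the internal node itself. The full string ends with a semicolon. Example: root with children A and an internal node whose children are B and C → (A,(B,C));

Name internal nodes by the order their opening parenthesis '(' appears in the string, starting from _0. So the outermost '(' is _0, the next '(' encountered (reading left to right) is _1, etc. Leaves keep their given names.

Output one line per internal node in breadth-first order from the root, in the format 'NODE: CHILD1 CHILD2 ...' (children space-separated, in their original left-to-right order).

Input: ((M,Q,T),E,((N,J),W));
Scanning left-to-right, naming '(' by encounter order:
  pos 0: '(' -> open internal node _0 (depth 1)
  pos 1: '(' -> open internal node _1 (depth 2)
  pos 7: ')' -> close internal node _1 (now at depth 1)
  pos 11: '(' -> open internal node _2 (depth 2)
  pos 12: '(' -> open internal node _3 (depth 3)
  pos 16: ')' -> close internal node _3 (now at depth 2)
  pos 19: ')' -> close internal node _2 (now at depth 1)
  pos 20: ')' -> close internal node _0 (now at depth 0)
Total internal nodes: 4
BFS adjacency from root:
  _0: _1 E _2
  _1: M Q T
  _2: _3 W
  _3: N J

Answer: _0: _1 E _2
_1: M Q T
_2: _3 W
_3: N J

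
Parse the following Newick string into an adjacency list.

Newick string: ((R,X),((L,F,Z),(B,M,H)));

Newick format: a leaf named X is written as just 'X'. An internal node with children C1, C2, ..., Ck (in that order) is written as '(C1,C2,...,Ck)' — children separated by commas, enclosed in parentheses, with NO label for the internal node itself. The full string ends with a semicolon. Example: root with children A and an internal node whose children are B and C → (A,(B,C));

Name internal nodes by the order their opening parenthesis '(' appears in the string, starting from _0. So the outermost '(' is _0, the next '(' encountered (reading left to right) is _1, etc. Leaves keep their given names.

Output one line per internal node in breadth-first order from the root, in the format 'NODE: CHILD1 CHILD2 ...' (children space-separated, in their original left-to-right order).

Input: ((R,X),((L,F,Z),(B,M,H)));
Scanning left-to-right, naming '(' by encounter order:
  pos 0: '(' -> open internal node _0 (depth 1)
  pos 1: '(' -> open internal node _1 (depth 2)
  pos 5: ')' -> close internal node _1 (now at depth 1)
  pos 7: '(' -> open internal node _2 (depth 2)
  pos 8: '(' -> open internal node _3 (depth 3)
  pos 14: ')' -> close internal node _3 (now at depth 2)
  pos 16: '(' -> open internal node _4 (depth 3)
  pos 22: ')' -> close internal node _4 (now at depth 2)
  pos 23: ')' -> close internal node _2 (now at depth 1)
  pos 24: ')' -> close internal node _0 (now at depth 0)
Total internal nodes: 5
BFS adjacency from root:
  _0: _1 _2
  _1: R X
  _2: _3 _4
  _3: L F Z
  _4: B M H

Answer: _0: _1 _2
_1: R X
_2: _3 _4
_3: L F Z
_4: B M H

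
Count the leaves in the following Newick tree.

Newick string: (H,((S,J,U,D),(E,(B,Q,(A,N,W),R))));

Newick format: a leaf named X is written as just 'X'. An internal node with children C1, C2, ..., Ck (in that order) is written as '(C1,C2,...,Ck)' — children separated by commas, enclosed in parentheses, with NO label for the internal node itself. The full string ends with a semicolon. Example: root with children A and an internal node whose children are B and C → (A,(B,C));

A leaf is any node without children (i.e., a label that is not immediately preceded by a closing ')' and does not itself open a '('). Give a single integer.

Newick: (H,((S,J,U,D),(E,(B,Q,(A,N,W),R))));
Scan left-to-right; a leaf is any maximal label run not followed by '(':
  pos 1: leaf 'H' → count = 1
  pos 5: leaf 'S' → count = 2
  pos 7: leaf 'J' → count = 3
  pos 9: leaf 'U' → count = 4
  pos 11: leaf 'D' → count = 5
  pos 15: leaf 'E' → count = 6
  pos 18: leaf 'B' → count = 7
  pos 20: leaf 'Q' → count = 8
  pos 23: leaf 'A' → count = 9
  pos 25: leaf 'N' → count = 10
  pos 27: leaf 'W' → count = 11
  pos 30: leaf 'R' → count = 12
Total leaves: 12

Answer: 12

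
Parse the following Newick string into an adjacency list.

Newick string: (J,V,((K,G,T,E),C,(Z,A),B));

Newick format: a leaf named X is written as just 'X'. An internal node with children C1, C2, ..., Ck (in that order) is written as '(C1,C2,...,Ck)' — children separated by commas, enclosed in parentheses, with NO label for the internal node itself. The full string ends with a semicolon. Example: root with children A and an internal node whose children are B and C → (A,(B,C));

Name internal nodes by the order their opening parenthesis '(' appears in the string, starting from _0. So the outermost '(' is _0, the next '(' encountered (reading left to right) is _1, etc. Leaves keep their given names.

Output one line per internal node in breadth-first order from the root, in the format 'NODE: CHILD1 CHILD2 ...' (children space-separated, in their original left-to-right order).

Input: (J,V,((K,G,T,E),C,(Z,A),B));
Scanning left-to-right, naming '(' by encounter order:
  pos 0: '(' -> open internal node _0 (depth 1)
  pos 5: '(' -> open internal node _1 (depth 2)
  pos 6: '(' -> open internal node _2 (depth 3)
  pos 14: ')' -> close internal node _2 (now at depth 2)
  pos 18: '(' -> open internal node _3 (depth 3)
  pos 22: ')' -> close internal node _3 (now at depth 2)
  pos 25: ')' -> close internal node _1 (now at depth 1)
  pos 26: ')' -> close internal node _0 (now at depth 0)
Total internal nodes: 4
BFS adjacency from root:
  _0: J V _1
  _1: _2 C _3 B
  _2: K G T E
  _3: Z A

Answer: _0: J V _1
_1: _2 C _3 B
_2: K G T E
_3: Z A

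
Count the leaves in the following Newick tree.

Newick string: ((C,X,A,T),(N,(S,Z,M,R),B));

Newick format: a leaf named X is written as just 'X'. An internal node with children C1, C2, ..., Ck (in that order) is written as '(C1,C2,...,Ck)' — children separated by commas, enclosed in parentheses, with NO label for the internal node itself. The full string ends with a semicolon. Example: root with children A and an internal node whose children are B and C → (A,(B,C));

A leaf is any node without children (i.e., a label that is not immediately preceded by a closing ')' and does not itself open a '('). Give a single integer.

Answer: 10

Derivation:
Newick: ((C,X,A,T),(N,(S,Z,M,R),B));
Scan left-to-right; a leaf is any maximal label run not followed by '(':
  pos 2: leaf 'C' → count = 1
  pos 4: leaf 'X' → count = 2
  pos 6: leaf 'A' → count = 3
  pos 8: leaf 'T' → count = 4
  pos 12: leaf 'N' → count = 5
  pos 15: leaf 'S' → count = 6
  pos 17: leaf 'Z' → count = 7
  pos 19: leaf 'M' → count = 8
  pos 21: leaf 'R' → count = 9
  pos 24: leaf 'B' → count = 10
Total leaves: 10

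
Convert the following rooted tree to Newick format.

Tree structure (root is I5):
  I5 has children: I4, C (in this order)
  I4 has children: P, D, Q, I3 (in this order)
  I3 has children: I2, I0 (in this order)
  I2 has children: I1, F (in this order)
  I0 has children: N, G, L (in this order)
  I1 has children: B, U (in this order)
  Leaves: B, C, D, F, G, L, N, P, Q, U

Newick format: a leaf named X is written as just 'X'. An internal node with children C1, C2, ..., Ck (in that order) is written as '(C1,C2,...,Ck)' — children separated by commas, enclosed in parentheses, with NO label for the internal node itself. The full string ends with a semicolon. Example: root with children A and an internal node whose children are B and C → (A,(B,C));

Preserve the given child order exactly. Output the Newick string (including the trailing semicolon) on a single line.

Answer: ((P,D,Q,(((B,U),F),(N,G,L))),C);

Derivation:
internal I5 with children ['I4', 'C']
  internal I4 with children ['P', 'D', 'Q', 'I3']
    leaf 'P' → 'P'
    leaf 'D' → 'D'
    leaf 'Q' → 'Q'
    internal I3 with children ['I2', 'I0']
      internal I2 with children ['I1', 'F']
        internal I1 with children ['B', 'U']
          leaf 'B' → 'B'
          leaf 'U' → 'U'
        → '(B,U)'
        leaf 'F' → 'F'
      → '((B,U),F)'
      internal I0 with children ['N', 'G', 'L']
        leaf 'N' → 'N'
        leaf 'G' → 'G'
        leaf 'L' → 'L'
      → '(N,G,L)'
    → '(((B,U),F),(N,G,L))'
  → '(P,D,Q,(((B,U),F),(N,G,L)))'
  leaf 'C' → 'C'
→ '((P,D,Q,(((B,U),F),(N,G,L))),C)'
Final: ((P,D,Q,(((B,U),F),(N,G,L))),C);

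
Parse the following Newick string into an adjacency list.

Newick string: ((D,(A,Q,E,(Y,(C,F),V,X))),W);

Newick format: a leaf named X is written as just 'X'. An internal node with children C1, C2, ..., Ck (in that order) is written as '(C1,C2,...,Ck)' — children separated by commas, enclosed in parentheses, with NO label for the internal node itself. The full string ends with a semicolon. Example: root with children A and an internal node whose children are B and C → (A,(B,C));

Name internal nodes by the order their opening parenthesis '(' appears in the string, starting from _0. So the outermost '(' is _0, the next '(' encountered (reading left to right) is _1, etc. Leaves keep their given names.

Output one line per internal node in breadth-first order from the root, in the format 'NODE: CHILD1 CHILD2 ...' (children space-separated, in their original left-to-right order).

Answer: _0: _1 W
_1: D _2
_2: A Q E _3
_3: Y _4 V X
_4: C F

Derivation:
Input: ((D,(A,Q,E,(Y,(C,F),V,X))),W);
Scanning left-to-right, naming '(' by encounter order:
  pos 0: '(' -> open internal node _0 (depth 1)
  pos 1: '(' -> open internal node _1 (depth 2)
  pos 4: '(' -> open internal node _2 (depth 3)
  pos 11: '(' -> open internal node _3 (depth 4)
  pos 14: '(' -> open internal node _4 (depth 5)
  pos 18: ')' -> close internal node _4 (now at depth 4)
  pos 23: ')' -> close internal node _3 (now at depth 3)
  pos 24: ')' -> close internal node _2 (now at depth 2)
  pos 25: ')' -> close internal node _1 (now at depth 1)
  pos 28: ')' -> close internal node _0 (now at depth 0)
Total internal nodes: 5
BFS adjacency from root:
  _0: _1 W
  _1: D _2
  _2: A Q E _3
  _3: Y _4 V X
  _4: C F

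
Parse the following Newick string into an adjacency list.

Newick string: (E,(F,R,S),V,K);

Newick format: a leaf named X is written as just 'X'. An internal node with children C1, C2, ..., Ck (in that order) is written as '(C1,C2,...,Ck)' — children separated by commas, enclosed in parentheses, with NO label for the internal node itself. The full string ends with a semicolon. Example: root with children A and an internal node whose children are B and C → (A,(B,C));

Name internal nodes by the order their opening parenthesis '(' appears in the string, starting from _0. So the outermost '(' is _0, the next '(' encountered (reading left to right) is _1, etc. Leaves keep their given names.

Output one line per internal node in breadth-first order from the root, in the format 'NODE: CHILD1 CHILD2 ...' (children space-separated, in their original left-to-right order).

Input: (E,(F,R,S),V,K);
Scanning left-to-right, naming '(' by encounter order:
  pos 0: '(' -> open internal node _0 (depth 1)
  pos 3: '(' -> open internal node _1 (depth 2)
  pos 9: ')' -> close internal node _1 (now at depth 1)
  pos 14: ')' -> close internal node _0 (now at depth 0)
Total internal nodes: 2
BFS adjacency from root:
  _0: E _1 V K
  _1: F R S

Answer: _0: E _1 V K
_1: F R S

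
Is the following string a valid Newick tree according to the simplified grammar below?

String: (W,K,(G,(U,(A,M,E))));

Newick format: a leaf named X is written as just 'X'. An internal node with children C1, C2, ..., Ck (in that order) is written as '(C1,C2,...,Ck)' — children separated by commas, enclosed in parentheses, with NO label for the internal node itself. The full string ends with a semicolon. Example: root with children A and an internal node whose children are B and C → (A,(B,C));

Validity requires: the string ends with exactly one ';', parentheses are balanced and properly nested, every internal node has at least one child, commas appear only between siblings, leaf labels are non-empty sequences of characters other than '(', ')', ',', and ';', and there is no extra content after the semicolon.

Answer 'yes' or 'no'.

Input: (W,K,(G,(U,(A,M,E))));
Paren balance: 4 '(' vs 4 ')' OK
Ends with single ';': True
Full parse: OK
Valid: True

Answer: yes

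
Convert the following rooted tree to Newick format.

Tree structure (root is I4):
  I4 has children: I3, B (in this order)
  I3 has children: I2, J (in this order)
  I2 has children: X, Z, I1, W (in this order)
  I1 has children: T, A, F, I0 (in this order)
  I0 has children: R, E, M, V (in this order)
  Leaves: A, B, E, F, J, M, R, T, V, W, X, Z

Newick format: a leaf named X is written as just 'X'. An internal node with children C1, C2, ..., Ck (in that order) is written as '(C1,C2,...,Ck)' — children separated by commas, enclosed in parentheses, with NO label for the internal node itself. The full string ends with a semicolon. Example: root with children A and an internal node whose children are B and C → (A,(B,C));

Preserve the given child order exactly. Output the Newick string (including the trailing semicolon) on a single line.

Answer: (((X,Z,(T,A,F,(R,E,M,V)),W),J),B);

Derivation:
internal I4 with children ['I3', 'B']
  internal I3 with children ['I2', 'J']
    internal I2 with children ['X', 'Z', 'I1', 'W']
      leaf 'X' → 'X'
      leaf 'Z' → 'Z'
      internal I1 with children ['T', 'A', 'F', 'I0']
        leaf 'T' → 'T'
        leaf 'A' → 'A'
        leaf 'F' → 'F'
        internal I0 with children ['R', 'E', 'M', 'V']
          leaf 'R' → 'R'
          leaf 'E' → 'E'
          leaf 'M' → 'M'
          leaf 'V' → 'V'
        → '(R,E,M,V)'
      → '(T,A,F,(R,E,M,V))'
      leaf 'W' → 'W'
    → '(X,Z,(T,A,F,(R,E,M,V)),W)'
    leaf 'J' → 'J'
  → '((X,Z,(T,A,F,(R,E,M,V)),W),J)'
  leaf 'B' → 'B'
→ '(((X,Z,(T,A,F,(R,E,M,V)),W),J),B)'
Final: (((X,Z,(T,A,F,(R,E,M,V)),W),J),B);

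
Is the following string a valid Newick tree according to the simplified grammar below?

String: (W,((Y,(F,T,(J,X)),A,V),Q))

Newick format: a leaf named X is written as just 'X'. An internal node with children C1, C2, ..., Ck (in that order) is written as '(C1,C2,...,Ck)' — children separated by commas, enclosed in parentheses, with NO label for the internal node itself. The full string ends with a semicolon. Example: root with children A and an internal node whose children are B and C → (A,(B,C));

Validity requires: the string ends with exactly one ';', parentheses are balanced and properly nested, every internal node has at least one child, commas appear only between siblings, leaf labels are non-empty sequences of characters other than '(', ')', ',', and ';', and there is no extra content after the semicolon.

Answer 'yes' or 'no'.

Answer: no

Derivation:
Input: (W,((Y,(F,T,(J,X)),A,V),Q))
Paren balance: 5 '(' vs 5 ')' OK
Ends with single ';': False
Full parse: FAILS (must end with ;)
Valid: False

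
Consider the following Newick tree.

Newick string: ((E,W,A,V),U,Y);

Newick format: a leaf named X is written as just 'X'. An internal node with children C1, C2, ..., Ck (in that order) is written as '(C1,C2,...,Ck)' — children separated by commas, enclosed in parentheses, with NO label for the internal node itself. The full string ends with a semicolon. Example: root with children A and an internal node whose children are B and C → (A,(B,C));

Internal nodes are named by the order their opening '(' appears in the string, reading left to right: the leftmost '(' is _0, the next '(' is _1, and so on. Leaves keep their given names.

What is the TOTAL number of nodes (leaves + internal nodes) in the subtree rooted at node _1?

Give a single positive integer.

Newick: ((E,W,A,V),U,Y);
Locate _1: it is the '(' at position 1 (the 2nd '(' reading left to right).
Query: subtree rooted at _1
_1: subtree_size = 1 + 4
  E: subtree_size = 1 + 0
  W: subtree_size = 1 + 0
  A: subtree_size = 1 + 0
  V: subtree_size = 1 + 0
Total subtree size of _1: 5

Answer: 5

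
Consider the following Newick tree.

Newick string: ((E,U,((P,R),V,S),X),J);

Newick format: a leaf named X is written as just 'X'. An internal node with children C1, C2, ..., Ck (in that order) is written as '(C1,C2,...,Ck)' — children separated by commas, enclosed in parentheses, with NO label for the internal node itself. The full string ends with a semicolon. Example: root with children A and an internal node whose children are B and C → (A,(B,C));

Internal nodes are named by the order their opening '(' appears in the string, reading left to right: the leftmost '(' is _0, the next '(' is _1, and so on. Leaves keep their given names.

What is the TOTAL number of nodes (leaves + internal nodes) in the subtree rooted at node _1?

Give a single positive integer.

Answer: 10

Derivation:
Newick: ((E,U,((P,R),V,S),X),J);
Locate _1: it is the '(' at position 1 (the 2nd '(' reading left to right).
Query: subtree rooted at _1
_1: subtree_size = 1 + 9
  E: subtree_size = 1 + 0
  U: subtree_size = 1 + 0
  _2: subtree_size = 1 + 5
    _3: subtree_size = 1 + 2
      P: subtree_size = 1 + 0
      R: subtree_size = 1 + 0
    V: subtree_size = 1 + 0
    S: subtree_size = 1 + 0
  X: subtree_size = 1 + 0
Total subtree size of _1: 10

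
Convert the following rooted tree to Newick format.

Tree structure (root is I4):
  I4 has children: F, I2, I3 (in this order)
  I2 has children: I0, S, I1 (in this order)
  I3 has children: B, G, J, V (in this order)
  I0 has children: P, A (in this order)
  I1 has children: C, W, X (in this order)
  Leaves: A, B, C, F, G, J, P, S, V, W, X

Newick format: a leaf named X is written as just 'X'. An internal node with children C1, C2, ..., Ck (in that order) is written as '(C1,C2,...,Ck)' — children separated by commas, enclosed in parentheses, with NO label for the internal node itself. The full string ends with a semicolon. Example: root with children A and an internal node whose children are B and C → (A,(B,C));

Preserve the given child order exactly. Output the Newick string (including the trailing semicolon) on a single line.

internal I4 with children ['F', 'I2', 'I3']
  leaf 'F' → 'F'
  internal I2 with children ['I0', 'S', 'I1']
    internal I0 with children ['P', 'A']
      leaf 'P' → 'P'
      leaf 'A' → 'A'
    → '(P,A)'
    leaf 'S' → 'S'
    internal I1 with children ['C', 'W', 'X']
      leaf 'C' → 'C'
      leaf 'W' → 'W'
      leaf 'X' → 'X'
    → '(C,W,X)'
  → '((P,A),S,(C,W,X))'
  internal I3 with children ['B', 'G', 'J', 'V']
    leaf 'B' → 'B'
    leaf 'G' → 'G'
    leaf 'J' → 'J'
    leaf 'V' → 'V'
  → '(B,G,J,V)'
→ '(F,((P,A),S,(C,W,X)),(B,G,J,V))'
Final: (F,((P,A),S,(C,W,X)),(B,G,J,V));

Answer: (F,((P,A),S,(C,W,X)),(B,G,J,V));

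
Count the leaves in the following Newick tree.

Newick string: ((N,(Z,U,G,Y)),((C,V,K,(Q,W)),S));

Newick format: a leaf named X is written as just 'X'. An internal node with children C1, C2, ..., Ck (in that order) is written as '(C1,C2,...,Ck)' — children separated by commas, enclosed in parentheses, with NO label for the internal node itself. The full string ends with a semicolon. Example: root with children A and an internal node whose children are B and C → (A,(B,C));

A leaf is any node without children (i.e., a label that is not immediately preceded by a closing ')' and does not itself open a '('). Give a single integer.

Answer: 11

Derivation:
Newick: ((N,(Z,U,G,Y)),((C,V,K,(Q,W)),S));
Scan left-to-right; a leaf is any maximal label run not followed by '(':
  pos 2: leaf 'N' → count = 1
  pos 5: leaf 'Z' → count = 2
  pos 7: leaf 'U' → count = 3
  pos 9: leaf 'G' → count = 4
  pos 11: leaf 'Y' → count = 5
  pos 17: leaf 'C' → count = 6
  pos 19: leaf 'V' → count = 7
  pos 21: leaf 'K' → count = 8
  pos 24: leaf 'Q' → count = 9
  pos 26: leaf 'W' → count = 10
  pos 30: leaf 'S' → count = 11
Total leaves: 11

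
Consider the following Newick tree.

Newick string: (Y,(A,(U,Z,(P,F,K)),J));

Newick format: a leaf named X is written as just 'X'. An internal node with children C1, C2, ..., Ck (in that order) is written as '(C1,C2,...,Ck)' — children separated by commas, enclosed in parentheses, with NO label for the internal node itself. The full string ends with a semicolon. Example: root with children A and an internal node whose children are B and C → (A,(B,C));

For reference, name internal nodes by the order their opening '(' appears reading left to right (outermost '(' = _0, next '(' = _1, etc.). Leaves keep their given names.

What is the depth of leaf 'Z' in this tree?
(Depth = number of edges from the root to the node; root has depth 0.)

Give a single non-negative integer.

Newick: (Y,(A,(U,Z,(P,F,K)),J));
Naming internals by '(' encounter order: outermost '(' = _0, next = _1, ...
Query node: Z
Path from root: _0 -> _1 -> _2 -> Z
Depth of Z: 3 (number of edges from root)

Answer: 3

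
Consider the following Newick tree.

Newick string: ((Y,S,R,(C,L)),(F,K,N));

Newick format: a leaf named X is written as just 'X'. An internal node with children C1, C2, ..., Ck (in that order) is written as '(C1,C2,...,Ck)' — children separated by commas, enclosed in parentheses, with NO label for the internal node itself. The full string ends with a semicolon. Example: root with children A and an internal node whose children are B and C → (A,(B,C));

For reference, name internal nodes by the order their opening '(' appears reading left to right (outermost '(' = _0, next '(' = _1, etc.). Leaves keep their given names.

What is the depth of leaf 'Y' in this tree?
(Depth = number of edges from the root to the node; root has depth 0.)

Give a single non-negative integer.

Answer: 2

Derivation:
Newick: ((Y,S,R,(C,L)),(F,K,N));
Naming internals by '(' encounter order: outermost '(' = _0, next = _1, ...
Query node: Y
Path from root: _0 -> _1 -> Y
Depth of Y: 2 (number of edges from root)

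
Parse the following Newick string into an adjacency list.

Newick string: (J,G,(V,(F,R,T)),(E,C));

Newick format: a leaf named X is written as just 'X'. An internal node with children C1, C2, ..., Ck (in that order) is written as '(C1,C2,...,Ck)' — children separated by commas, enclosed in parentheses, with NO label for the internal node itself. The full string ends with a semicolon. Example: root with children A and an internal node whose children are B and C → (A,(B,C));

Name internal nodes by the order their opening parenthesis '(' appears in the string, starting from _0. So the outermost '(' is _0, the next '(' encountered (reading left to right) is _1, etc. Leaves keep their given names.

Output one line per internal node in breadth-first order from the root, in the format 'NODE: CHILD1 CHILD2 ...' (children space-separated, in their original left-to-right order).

Input: (J,G,(V,(F,R,T)),(E,C));
Scanning left-to-right, naming '(' by encounter order:
  pos 0: '(' -> open internal node _0 (depth 1)
  pos 5: '(' -> open internal node _1 (depth 2)
  pos 8: '(' -> open internal node _2 (depth 3)
  pos 14: ')' -> close internal node _2 (now at depth 2)
  pos 15: ')' -> close internal node _1 (now at depth 1)
  pos 17: '(' -> open internal node _3 (depth 2)
  pos 21: ')' -> close internal node _3 (now at depth 1)
  pos 22: ')' -> close internal node _0 (now at depth 0)
Total internal nodes: 4
BFS adjacency from root:
  _0: J G _1 _3
  _1: V _2
  _3: E C
  _2: F R T

Answer: _0: J G _1 _3
_1: V _2
_3: E C
_2: F R T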